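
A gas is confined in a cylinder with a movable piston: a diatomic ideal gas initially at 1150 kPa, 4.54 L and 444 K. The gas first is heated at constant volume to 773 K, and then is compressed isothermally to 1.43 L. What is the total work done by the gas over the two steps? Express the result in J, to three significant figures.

Step 1 (isochoric): W = 0 (constant volume).
After step 1: P = 2002 kPa (V unchanged).
Step 2 (isothermal): W = P₁V₁ ln(V₂/V₁) = (9090) ln(1.43/4.54) = -10501 J.
W_total = 0 − 10501 = -10501 J.

W_total ≈ -10500 J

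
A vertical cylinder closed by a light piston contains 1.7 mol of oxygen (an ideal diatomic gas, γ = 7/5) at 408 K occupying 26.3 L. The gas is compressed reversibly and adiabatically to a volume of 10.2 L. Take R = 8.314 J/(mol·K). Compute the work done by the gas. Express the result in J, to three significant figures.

Adiabatic: TV^(γ−1) = const with γ = 7/5.
T₂ = T₁ (V₁/V₂)^(γ−1) = 408 × (26.3/10.2)^0.4 = 408 × 1.461 = 595.9 K.
W_by = nCᵥ(T₁ − T₂) = (1.7)(20.79)(408 − 595.9) = -6641 J.

W ≈ -6640 J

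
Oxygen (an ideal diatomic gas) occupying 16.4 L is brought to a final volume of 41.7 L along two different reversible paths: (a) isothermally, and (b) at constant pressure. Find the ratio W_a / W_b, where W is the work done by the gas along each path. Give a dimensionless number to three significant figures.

Path (a) isothermal: W = P₁V₁ ln(V₂/V₁) → W_a/(P₁V₁) = 0.9332.
Path (b) isobaric: W = P₁(V₂ − V₁) → W_b/(P₁V₁) = 1.543.
W_a / W_b = 0.9332 / 1.543 = 0.6049.

W_a / W_b ≈ 0.605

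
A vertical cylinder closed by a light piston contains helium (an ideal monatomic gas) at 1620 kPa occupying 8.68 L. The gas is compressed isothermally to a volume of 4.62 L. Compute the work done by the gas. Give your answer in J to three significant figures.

W ≈ -8870 J

Isothermal: W = nRT ln(V₂/V₁) = P₁V₁ ln(V₂/V₁).
P₁V₁ = (1620 kPa)(8.68 L) = 14062 J.
W = 14062 × ln(4.62/8.68) = 14062 × -0.6306
W_by_gas = -8868 J.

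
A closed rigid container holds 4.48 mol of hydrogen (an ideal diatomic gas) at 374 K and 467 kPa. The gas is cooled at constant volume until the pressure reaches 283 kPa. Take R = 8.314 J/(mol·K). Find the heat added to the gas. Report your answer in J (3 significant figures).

Constant volume ⇒ W = 0, so Q = ΔU = nCᵥΔT with Cᵥ = 5R/2 = 20.79 J/(mol·K).
At constant V, T₂/T₁ = P₂/P₁ ⇒ ΔT = T₁(P₂/P₁ − 1) = 374·(283/467 − 1) = -147.4 K.
ΔU = (4.48)(20.79)(-147.4) = -13721 J.

Q ≈ -13700 J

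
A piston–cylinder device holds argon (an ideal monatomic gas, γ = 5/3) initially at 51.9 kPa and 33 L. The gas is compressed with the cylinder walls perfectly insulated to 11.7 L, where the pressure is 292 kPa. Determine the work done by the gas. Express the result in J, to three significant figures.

Adiabatic: W = (P₁V₁ − P₂V₂)/(γ − 1) with γ = 5/3.
P₁V₁ = 1713 J, P₂V₂ = 3416 J.
W = (1713 − 3416) / 0.6667 = -2556 J.

W ≈ -2560 J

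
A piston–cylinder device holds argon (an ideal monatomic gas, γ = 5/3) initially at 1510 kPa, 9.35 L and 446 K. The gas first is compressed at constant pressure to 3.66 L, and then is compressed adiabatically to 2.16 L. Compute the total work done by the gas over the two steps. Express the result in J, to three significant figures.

W_total ≈ -12100 J

Step 1 (isobaric): W = PΔV = (1510 kPa)(3.66 − 9.35 L) = -8592 J.
After step 1: P = 1510 kPa, V = 3.66 L, T = 174.6 K.
Step 2 (adiabatic): W = (P₁V₁ − P₂V₂)/(γ−1) = (5527 − 7855)/0.667 = -3493 J.
W_total = -8592 − 3493 = -12084 J.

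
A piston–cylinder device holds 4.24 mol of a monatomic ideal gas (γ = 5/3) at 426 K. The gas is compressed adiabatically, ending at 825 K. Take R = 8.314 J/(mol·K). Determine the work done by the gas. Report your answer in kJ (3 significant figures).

W ≈ -21.1 kJ

Adiabatic ⇒ Q = 0, so W_by = −ΔU = nCᵥ(T₁ − T₂).
Cᵥ = 3R/2 = 12.47 J/(mol·K).
W = (4.24)(12.47)(426 − 825) = -21098 J.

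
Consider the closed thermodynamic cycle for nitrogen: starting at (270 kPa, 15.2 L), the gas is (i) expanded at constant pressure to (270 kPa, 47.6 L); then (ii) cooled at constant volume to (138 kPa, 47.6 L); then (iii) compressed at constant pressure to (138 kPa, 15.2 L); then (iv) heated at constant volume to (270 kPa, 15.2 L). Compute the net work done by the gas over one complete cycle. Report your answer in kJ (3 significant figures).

Constant-volume legs do no work.
W(i) = (270)(47.6 − 15.2) = 8748 J; W(iii) = (138)(15.2 − 47.6) = -4471 J.
W_net = 8748 − 4471 = 4277 J (the clockwise enclosed area).

W_net ≈ 4.28 kJ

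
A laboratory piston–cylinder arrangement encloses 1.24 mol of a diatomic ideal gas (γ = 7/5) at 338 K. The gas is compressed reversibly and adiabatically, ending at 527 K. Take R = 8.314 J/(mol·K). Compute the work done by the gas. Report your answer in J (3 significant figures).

W ≈ -4870 J

Adiabatic ⇒ Q = 0, so W_by = −ΔU = nCᵥ(T₁ − T₂).
Cᵥ = 5R/2 = 20.79 J/(mol·K).
W = (1.24)(20.79)(338 − 527) = -4871 J.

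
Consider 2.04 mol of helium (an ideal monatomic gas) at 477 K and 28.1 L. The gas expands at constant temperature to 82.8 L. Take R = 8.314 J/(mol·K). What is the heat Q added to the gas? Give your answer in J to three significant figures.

Isothermal ⇒ ΔU = 0, so Q = W = nRT ln(V₂/V₁).
Q = (2.04)(8.314)(477) ln(82.8/28.1) = 8090 × 1.081 = 8743 J.

Q ≈ 8740 J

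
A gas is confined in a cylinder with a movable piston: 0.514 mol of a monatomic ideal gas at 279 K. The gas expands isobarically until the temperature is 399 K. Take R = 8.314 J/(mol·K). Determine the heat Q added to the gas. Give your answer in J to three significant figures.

Isobaric: W = nRΔT = (0.514)(8.314)(120) = 512.8 J.
ΔU = nCᵥΔT with Cᵥ = 3R/2: ΔU = (0.514)(12.47)(120) = 769.2 J.
Q = ΔU + W = 769.2 + 512.8 = 1282 J.

Q ≈ 1280 J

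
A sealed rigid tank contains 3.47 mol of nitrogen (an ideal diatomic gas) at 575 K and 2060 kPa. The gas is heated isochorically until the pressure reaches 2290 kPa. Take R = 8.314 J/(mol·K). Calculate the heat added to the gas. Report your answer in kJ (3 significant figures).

Constant volume ⇒ W = 0, so Q = ΔU = nCᵥΔT with Cᵥ = 5R/2 = 20.79 J/(mol·K).
At constant V, T₂/T₁ = P₂/P₁ ⇒ ΔT = T₁(P₂/P₁ − 1) = 575·(2290/2060 − 1) = 64.2 K.
ΔU = (3.47)(20.79)(64.2) = 4630 J.

Q ≈ 4.63 kJ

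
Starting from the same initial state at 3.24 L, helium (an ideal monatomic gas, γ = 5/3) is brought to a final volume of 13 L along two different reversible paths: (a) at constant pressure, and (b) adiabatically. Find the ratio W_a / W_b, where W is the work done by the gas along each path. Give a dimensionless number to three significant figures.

Path (a) isobaric: W = P₁(V₂ − V₁) → W_a/(P₁V₁) = 3.012.
Path (b) adiabatic: W = P₁V₁(1 − (V₁/V₂)^(γ−1))/(γ−1) → W_b/(P₁V₁) = 0.9059.
W_a / W_b = 3.012 / 0.9059 = 3.325.

W_a / W_b ≈ 3.33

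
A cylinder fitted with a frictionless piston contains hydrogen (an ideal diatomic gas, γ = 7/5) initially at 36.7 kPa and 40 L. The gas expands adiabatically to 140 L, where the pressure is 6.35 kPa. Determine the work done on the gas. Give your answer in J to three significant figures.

Adiabatic: W = (P₁V₁ − P₂V₂)/(γ − 1) with γ = 7/5.
P₁V₁ = 1468 J, P₂V₂ = 889 J.
W = (1468 − 889) / 0.4 = 1448 J.
Work on gas = −W_by = -1448 J.

W ≈ -1450 J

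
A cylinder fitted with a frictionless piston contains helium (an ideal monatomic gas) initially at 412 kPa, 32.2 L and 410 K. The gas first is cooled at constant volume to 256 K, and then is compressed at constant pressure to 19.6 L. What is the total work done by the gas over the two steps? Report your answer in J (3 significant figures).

Step 1 (isochoric): W = 0 (constant volume).
After step 1: P = 257.2 kPa (V unchanged).
Step 2 (isobaric): W = PΔV = (257.2 kPa)(19.6 − 32.2 L) = -3241 J.
W_total = 0 − 3241 = -3241 J.

W_total ≈ -3240 J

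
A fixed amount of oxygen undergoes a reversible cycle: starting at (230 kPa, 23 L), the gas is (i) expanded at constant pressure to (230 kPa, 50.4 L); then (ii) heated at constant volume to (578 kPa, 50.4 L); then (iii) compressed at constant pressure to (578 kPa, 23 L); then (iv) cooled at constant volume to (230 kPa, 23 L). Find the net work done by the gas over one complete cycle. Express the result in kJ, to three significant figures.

W_net ≈ -9.54 kJ

Constant-volume legs do no work.
W(i) = (230)(50.4 − 23) = 6302 J; W(iii) = (578)(23 − 50.4) = -15837 J.
W_net = 6302 − 15837 = -9535 J (the counter-clockwise enclosed area).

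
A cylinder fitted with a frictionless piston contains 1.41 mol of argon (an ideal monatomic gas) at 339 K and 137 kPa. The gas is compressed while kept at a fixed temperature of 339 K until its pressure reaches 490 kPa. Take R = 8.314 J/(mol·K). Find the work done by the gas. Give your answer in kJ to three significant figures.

W ≈ -5.06 kJ

Isothermal process: W = nRT ln(V₂/V₁) = nRT ln(P₁/P₂).
W = (1.41)(8.314)(339) × ln(137/490)
  = 3974 × ln(0.2796) = 3974 × -1.274
W_by_gas = -5065 J.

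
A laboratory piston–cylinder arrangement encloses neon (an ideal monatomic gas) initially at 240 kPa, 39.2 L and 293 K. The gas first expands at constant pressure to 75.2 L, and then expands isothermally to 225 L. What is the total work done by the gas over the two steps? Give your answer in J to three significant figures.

W_total ≈ 28400 J

Step 1 (isobaric): W = PΔV = (240 kPa)(75.2 − 39.2 L) = 8640 J.
After step 1: P = 240 kPa, V = 75.2 L, T = 562.1 K.
Step 2 (isothermal): W = P₁V₁ ln(V₂/V₁) = (18048) ln(225/75.2) = 19780 J.
W_total = 8640 + 19780 = 28420 J.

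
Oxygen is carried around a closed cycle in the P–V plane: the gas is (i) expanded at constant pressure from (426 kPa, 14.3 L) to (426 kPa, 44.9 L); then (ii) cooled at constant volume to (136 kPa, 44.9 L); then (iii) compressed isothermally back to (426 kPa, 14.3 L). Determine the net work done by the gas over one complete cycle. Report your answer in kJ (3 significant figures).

Leg (i): W = PΔV = (426)(44.9 − 14.3) = 13036 J.
Leg (ii): W = 0.
Leg (iii): W = PᵢVᵢ ln(V_f/Vᵢ) = (6106) ln(14.3/44.9) = -6987 J.
W_net = 13036 − 6987 = 6049 J.

W_net ≈ 6.05 kJ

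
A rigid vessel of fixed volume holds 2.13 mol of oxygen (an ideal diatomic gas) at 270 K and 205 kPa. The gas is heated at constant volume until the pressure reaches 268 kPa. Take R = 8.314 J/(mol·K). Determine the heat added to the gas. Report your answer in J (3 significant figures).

Constant volume ⇒ W = 0, so Q = ΔU = nCᵥΔT with Cᵥ = 5R/2 = 20.79 J/(mol·K).
At constant V, T₂/T₁ = P₂/P₁ ⇒ ΔT = T₁(P₂/P₁ − 1) = 270·(268/205 − 1) = 82.98 K.
ΔU = (2.13)(20.79)(82.98) = 3674 J.

Q ≈ 3670 J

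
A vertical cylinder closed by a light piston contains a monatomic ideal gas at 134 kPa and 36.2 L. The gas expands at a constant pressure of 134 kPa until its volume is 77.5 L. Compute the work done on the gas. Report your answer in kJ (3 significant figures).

W ≈ -5.53 kJ

Isobaric: W = P ΔV.
W = (134 kPa)(77.5 − 36.2 L) = (134)(41.3) = 5534 J.
Work on gas = −W_by = -5534 J.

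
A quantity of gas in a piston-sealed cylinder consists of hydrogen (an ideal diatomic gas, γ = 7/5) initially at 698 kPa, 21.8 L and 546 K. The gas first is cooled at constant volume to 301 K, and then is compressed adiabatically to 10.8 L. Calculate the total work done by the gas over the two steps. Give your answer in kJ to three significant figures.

Step 1 (isochoric): W = 0 (constant volume).
After step 1: P = 384.8 kPa (V unchanged).
Step 2 (adiabatic): W = (P₁V₁ − P₂V₂)/(γ−1) = (8389 − 11110)/0.4 = -6803 J.
W_total = 0 − 6803 = -6803 J.

W_total ≈ -6.80 kJ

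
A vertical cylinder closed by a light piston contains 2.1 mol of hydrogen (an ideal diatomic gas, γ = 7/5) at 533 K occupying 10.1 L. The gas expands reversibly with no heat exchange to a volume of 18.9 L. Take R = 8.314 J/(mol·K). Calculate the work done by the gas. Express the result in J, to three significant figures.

W ≈ 5160 J

Adiabatic: TV^(γ−1) = const with γ = 7/5.
T₂ = T₁ (V₁/V₂)^(γ−1) = 533 × (10.1/18.9)^0.4 = 533 × 0.7783 = 414.8 K.
W_by = nCᵥ(T₁ − T₂) = (2.1)(20.79)(533 − 414.8) = 5158 J.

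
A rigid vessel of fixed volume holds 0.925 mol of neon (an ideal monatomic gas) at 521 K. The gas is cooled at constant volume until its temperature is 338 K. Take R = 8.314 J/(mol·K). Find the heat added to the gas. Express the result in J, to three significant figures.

Q ≈ -2110 J

Constant volume ⇒ W = 0, so Q = ΔU = nCᵥΔT with Cᵥ = 3R/2 = 12.47 J/(mol·K).
ΔU = (0.925)(12.47)(338 − 521) = -2111 J.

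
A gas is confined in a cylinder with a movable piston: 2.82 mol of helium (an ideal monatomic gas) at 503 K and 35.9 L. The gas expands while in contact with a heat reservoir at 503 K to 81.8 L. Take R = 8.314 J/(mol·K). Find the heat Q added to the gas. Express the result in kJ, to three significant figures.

Isothermal ⇒ ΔU = 0, so Q = W = nRT ln(V₂/V₁).
Q = (2.82)(8.314)(503) ln(81.8/35.9) = 11793 × 0.8235 = 9712 J.

Q ≈ 9.71 kJ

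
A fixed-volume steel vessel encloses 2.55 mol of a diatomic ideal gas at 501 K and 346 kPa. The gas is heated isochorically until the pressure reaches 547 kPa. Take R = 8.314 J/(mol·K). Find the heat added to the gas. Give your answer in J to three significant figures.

Q ≈ 15400 J

Constant volume ⇒ W = 0, so Q = ΔU = nCᵥΔT with Cᵥ = 5R/2 = 20.79 J/(mol·K).
At constant V, T₂/T₁ = P₂/P₁ ⇒ ΔT = T₁(P₂/P₁ − 1) = 501·(547/346 − 1) = 291 K.
ΔU = (2.55)(20.79)(291) = 15426 J.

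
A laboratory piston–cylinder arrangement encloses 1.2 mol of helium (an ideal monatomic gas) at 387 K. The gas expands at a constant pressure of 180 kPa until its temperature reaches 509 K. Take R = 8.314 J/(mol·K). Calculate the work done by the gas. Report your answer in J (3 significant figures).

Isobaric: W = P ΔV = nR ΔT.
W = (1.2)(8.314)(509 − 387) = 1217 J.

W ≈ 1220 J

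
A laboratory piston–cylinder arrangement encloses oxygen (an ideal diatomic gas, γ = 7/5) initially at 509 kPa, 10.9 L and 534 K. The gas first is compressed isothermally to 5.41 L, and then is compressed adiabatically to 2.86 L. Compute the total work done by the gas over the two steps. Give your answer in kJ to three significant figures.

W_total ≈ -7.91 kJ

Step 1 (isothermal): W = P₁V₁ ln(V₂/V₁) = (5548) ln(5.41/10.9) = -3887 J.
After step 1: P = 1026 kPa, V = 5.41 L, T = 534 K.
Step 2 (adiabatic): W = (P₁V₁ − P₂V₂)/(γ−1) = (5548 − 7159)/0.4 = -4028 J.
W_total = -3887 − 4028 = -7915 J.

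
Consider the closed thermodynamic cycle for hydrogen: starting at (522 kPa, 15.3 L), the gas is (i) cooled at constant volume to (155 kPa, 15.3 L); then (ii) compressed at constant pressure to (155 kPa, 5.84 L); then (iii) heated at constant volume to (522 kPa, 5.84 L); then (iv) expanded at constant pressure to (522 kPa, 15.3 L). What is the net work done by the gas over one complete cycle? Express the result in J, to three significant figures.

W_net ≈ 3470 J

Constant-volume legs do no work.
W(ii) = (155)(5.84 − 15.3) = -1466 J; W(iv) = (522)(15.3 − 5.84) = 4938 J.
W_net = -1466 + 4938 = 3472 J (the clockwise enclosed area).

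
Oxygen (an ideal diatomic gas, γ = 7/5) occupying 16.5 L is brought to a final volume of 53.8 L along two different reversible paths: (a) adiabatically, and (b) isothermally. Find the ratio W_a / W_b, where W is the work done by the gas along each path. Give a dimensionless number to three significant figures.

Path (a) adiabatic: W = P₁V₁(1 − (V₁/V₂)^(γ−1))/(γ−1) → W_a/(P₁V₁) = 0.9418.
Path (b) isothermal: W = P₁V₁ ln(V₂/V₁) → W_b/(P₁V₁) = 1.182.
W_a / W_b = 0.9418 / 1.182 = 0.7969.

W_a / W_b ≈ 0.797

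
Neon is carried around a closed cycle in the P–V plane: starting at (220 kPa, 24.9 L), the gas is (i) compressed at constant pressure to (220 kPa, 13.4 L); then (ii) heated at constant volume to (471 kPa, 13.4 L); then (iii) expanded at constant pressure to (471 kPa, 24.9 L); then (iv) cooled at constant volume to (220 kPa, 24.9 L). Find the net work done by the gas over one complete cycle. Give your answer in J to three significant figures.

Constant-volume legs do no work.
W(i) = (220)(13.4 − 24.9) = -2530 J; W(iii) = (471)(24.9 − 13.4) = 5416 J.
W_net = -2530 + 5416 = 2886 J (the clockwise enclosed area).

W_net ≈ 2890 J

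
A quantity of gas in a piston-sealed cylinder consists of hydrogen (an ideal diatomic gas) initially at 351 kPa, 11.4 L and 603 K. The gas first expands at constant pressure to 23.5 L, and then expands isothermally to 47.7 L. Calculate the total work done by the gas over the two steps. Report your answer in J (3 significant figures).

Step 1 (isobaric): W = PΔV = (351 kPa)(23.5 − 11.4 L) = 4247 J.
After step 1: P = 351 kPa, V = 23.5 L, T = 1243 K.
Step 2 (isothermal): W = P₁V₁ ln(V₂/V₁) = (8248) ln(47.7/23.5) = 5839 J.
W_total = 4247 + 5839 = 10086 J.

W_total ≈ 10100 J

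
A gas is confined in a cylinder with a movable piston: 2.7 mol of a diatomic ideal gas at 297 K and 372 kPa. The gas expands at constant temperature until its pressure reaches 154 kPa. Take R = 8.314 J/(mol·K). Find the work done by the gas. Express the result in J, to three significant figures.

W ≈ 5880 J

Isothermal process: W = nRT ln(V₂/V₁) = nRT ln(P₁/P₂).
W = (2.7)(8.314)(297) × ln(372/154)
  = 6667 × ln(2.416) = 6667 × 0.8819
W_by_gas = 5880 J.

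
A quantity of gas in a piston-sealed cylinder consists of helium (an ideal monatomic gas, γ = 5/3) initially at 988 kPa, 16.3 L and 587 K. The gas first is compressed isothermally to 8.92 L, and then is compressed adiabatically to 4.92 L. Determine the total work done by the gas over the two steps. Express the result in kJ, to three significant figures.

Step 1 (isothermal): W = P₁V₁ ln(V₂/V₁) = (16104) ln(8.92/16.3) = -9709 J.
After step 1: P = 1805 kPa, V = 8.92 L, T = 587 K.
Step 2 (adiabatic): W = (P₁V₁ − P₂V₂)/(γ−1) = (16104 − 23945)/0.667 = -11761 J.
W_total = -9709 − 11761 = -21469 J.

W_total ≈ -21.5 kJ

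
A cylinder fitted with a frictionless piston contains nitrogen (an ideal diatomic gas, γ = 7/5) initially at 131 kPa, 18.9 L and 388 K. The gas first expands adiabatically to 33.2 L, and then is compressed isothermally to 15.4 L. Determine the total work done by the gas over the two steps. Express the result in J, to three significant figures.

Step 1 (adiabatic): W = (P₁V₁ − P₂V₂)/(γ−1) = (2476 − 1976)/0.4 = 1249 J.
After step 1: P = 59.53 kPa, V = 33.2 L, T = 309.7 K.
Step 2 (isothermal): W = P₁V₁ ln(V₂/V₁) = (1976) ln(15.4/33.2) = -1518 J.
W_total = 1249 − 1518 = -269.3 J.

W_total ≈ -269 J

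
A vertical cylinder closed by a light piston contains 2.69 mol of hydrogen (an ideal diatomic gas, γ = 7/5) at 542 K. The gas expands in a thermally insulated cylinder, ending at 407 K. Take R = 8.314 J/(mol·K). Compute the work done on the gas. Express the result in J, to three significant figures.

Adiabatic ⇒ Q = 0, so W_by = −ΔU = nCᵥ(T₁ − T₂).
Cᵥ = 5R/2 = 20.79 J/(mol·K).
W = (2.69)(20.79)(542 − 407) = 7548 J.
Work on gas = −W_by = -7548 J.

W ≈ -7550 J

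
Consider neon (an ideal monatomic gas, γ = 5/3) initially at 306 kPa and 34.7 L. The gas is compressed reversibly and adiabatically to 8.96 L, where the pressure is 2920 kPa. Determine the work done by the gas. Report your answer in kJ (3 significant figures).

Adiabatic: W = (P₁V₁ − P₂V₂)/(γ − 1) with γ = 5/3.
P₁V₁ = 10618 J, P₂V₂ = 26163 J.
W = (10618 − 26163) / 0.6667 = -23317 J.

W ≈ -23.3 kJ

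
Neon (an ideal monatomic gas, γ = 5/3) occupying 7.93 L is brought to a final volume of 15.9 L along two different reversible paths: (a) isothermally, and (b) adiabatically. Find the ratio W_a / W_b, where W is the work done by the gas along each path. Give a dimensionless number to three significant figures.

W_a / W_b ≈ 1.25

Path (a) isothermal: W = P₁V₁ ln(V₂/V₁) → W_a/(P₁V₁) = 0.6957.
Path (b) adiabatic: W = P₁V₁(1 − (V₁/V₂)^(γ−1))/(γ−1) → W_b/(P₁V₁) = 0.5566.
W_a / W_b = 0.6957 / 0.5566 = 1.25.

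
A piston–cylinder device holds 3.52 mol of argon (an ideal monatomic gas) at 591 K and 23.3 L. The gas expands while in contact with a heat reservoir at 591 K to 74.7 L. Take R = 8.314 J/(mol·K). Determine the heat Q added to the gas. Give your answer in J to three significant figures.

Isothermal ⇒ ΔU = 0, so Q = W = nRT ln(V₂/V₁).
Q = (3.52)(8.314)(591) ln(74.7/23.3) = 17296 × 1.165 = 20150 J.

Q ≈ 20200 J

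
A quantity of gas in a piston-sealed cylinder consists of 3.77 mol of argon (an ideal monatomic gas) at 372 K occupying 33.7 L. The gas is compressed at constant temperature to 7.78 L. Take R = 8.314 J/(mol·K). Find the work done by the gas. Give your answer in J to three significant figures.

Isothermal: W = nRT ln(V₂/V₁).
W = (3.77)(8.314)(372) × ln(7.78/33.7)
  = 11660 × -1.466
W_by_gas = -17093 J.

W ≈ -17100 J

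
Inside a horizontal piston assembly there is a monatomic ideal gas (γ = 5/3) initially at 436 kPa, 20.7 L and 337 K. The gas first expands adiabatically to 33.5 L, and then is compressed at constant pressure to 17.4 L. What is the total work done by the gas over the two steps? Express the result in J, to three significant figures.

Step 1 (adiabatic): W = (P₁V₁ − P₂V₂)/(γ−1) = (9025 − 6547)/0.667 = 3717 J.
After step 1: P = 195.4 kPa, V = 33.5 L, T = 244.5 K.
Step 2 (isobaric): W = PΔV = (195.4 kPa)(17.4 − 33.5 L) = -3147 J.
W_total = 3717 − 3147 = 569.9 J.

W_total ≈ 570 J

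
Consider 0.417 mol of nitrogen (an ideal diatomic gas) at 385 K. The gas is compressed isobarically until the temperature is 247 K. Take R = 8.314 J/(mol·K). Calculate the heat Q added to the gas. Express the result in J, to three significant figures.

Isobaric: W = nRΔT = (0.417)(8.314)(-138) = -478.4 J.
ΔU = nCᵥΔT with Cᵥ = 5R/2: ΔU = (0.417)(20.79)(-138) = -1196 J.
Q = ΔU + W = -1196 − 478.4 = -1675 J.

Q ≈ -1670 J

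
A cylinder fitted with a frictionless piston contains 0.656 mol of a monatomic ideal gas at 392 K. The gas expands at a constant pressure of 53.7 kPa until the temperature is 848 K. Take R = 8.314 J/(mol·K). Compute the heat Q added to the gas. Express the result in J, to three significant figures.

Isobaric: W = nRΔT = (0.656)(8.314)(456) = 2487 J.
ΔU = nCᵥΔT with Cᵥ = 3R/2: ΔU = (0.656)(12.47)(456) = 3731 J.
Q = ΔU + W = 3731 + 2487 = 6218 J.

Q ≈ 6220 J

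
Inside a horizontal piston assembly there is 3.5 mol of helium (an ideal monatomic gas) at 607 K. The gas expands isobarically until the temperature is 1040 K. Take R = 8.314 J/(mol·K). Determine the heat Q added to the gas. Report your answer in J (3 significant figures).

Isobaric: W = nRΔT = (3.5)(8.314)(433) = 12600 J.
ΔU = nCᵥΔT with Cᵥ = 3R/2: ΔU = (3.5)(12.47)(433) = 18900 J.
Q = ΔU + W = 18900 + 12600 = 31500 J.

Q ≈ 31500 J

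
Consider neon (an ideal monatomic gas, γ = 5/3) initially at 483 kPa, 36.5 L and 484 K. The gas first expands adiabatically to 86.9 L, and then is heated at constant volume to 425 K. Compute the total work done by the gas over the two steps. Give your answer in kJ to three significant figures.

Step 1 (adiabatic): W = (P₁V₁ − P₂V₂)/(γ−1) = (17630 − 9888)/0.667 = 11613 J.
Step 2 (isochoric): W = 0 (constant volume).
W_total = 11613 + 0 = 11613 J.

W_total ≈ 11.6 kJ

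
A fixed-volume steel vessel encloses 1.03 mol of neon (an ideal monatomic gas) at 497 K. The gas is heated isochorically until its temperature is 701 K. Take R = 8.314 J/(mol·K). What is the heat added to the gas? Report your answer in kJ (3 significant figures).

Constant volume ⇒ W = 0, so Q = ΔU = nCᵥΔT with Cᵥ = 3R/2 = 12.47 J/(mol·K).
ΔU = (1.03)(12.47)(701 − 497) = 2620 J.

Q ≈ 2.62 kJ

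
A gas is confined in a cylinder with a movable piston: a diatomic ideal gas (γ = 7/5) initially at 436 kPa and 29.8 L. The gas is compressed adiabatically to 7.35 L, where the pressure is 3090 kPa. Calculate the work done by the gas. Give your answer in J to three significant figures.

W ≈ -24300 J

Adiabatic: W = (P₁V₁ − P₂V₂)/(γ − 1) with γ = 7/5.
P₁V₁ = 12993 J, P₂V₂ = 22712 J.
W = (12993 − 22712) / 0.4 = -24297 J.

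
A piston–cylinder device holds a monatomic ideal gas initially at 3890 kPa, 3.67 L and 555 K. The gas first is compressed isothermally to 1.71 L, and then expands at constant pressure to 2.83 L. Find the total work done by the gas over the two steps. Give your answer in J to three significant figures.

Step 1 (isothermal): W = P₁V₁ ln(V₂/V₁) = (14276) ln(1.71/3.67) = -10903 J.
After step 1: P = 8349 kPa, V = 1.71 L, T = 555 K.
Step 2 (isobaric): W = PΔV = (8349 kPa)(2.83 − 1.71 L) = 9351 J.
W_total = -10903 + 9351 = -1552 J.

W_total ≈ -1550 J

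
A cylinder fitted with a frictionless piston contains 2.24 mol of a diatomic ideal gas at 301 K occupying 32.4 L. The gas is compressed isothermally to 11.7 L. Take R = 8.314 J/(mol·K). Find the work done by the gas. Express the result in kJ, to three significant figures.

W ≈ -5.71 kJ

Isothermal: W = nRT ln(V₂/V₁).
W = (2.24)(8.314)(301) × ln(11.7/32.4)
  = 5606 × -1.019
W_by_gas = -5710 J.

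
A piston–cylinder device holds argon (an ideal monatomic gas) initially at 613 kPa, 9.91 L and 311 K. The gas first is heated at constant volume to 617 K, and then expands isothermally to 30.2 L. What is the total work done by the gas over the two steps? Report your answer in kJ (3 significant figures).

Step 1 (isochoric): W = 0 (constant volume).
After step 1: P = 1216 kPa (V unchanged).
Step 2 (isothermal): W = P₁V₁ ln(V₂/V₁) = (12052) ln(30.2/9.91) = 13430 J.
W_total = 0 + 13430 = 13430 J.

W_total ≈ 13.4 kJ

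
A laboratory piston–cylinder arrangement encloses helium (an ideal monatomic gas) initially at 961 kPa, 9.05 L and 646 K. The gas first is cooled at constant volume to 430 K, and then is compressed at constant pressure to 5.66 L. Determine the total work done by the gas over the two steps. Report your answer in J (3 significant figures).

Step 1 (isochoric): W = 0 (constant volume).
After step 1: P = 639.7 kPa (V unchanged).
Step 2 (isobaric): W = PΔV = (639.7 kPa)(5.66 − 9.05 L) = -2168 J.
W_total = 0 − 2168 = -2168 J.

W_total ≈ -2170 J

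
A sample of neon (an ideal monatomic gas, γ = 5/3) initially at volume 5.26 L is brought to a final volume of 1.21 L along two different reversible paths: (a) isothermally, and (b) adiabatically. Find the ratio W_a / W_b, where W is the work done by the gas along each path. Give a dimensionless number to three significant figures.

W_a / W_b ≈ 0.589

Path (a) isothermal: W = P₁V₁ ln(V₂/V₁) → W_a/(P₁V₁) = -1.47.
Path (b) adiabatic: W = P₁V₁(1 − (V₁/V₂)^(γ−1))/(γ−1) → W_b/(P₁V₁) = -2.495.
W_a / W_b = -1.47 / -2.495 = 0.5889.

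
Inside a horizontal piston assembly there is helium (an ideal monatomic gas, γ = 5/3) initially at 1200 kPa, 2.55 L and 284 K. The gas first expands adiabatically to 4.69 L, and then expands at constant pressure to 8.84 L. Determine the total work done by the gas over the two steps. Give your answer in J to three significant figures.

Step 1 (adiabatic): W = (P₁V₁ − P₂V₂)/(γ−1) = (3060 − 2038)/0.667 = 1532 J.
After step 1: P = 434.6 kPa, V = 4.69 L, T = 189.2 K.
Step 2 (isobaric): W = PΔV = (434.6 kPa)(8.84 − 4.69 L) = 1804 J.
W_total = 1532 + 1804 = 3336 J.

W_total ≈ 3340 J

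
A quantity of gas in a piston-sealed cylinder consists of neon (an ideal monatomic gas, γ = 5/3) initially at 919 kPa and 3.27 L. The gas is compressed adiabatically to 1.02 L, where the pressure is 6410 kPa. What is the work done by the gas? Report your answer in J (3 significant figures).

W ≈ -5300 J

Adiabatic: W = (P₁V₁ − P₂V₂)/(γ − 1) with γ = 5/3.
P₁V₁ = 3005 J, P₂V₂ = 6538 J.
W = (3005 − 6538) / 0.6667 = -5300 J.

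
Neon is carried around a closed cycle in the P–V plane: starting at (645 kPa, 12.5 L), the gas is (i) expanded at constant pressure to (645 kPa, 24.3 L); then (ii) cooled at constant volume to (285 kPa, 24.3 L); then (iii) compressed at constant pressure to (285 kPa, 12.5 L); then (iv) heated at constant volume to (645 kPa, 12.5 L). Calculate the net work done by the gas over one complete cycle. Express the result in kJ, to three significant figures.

W_net ≈ 4.25 kJ

Constant-volume legs do no work.
W(i) = (645)(24.3 − 12.5) = 7611 J; W(iii) = (285)(12.5 − 24.3) = -3363 J.
W_net = 7611 − 3363 = 4248 J (the clockwise enclosed area).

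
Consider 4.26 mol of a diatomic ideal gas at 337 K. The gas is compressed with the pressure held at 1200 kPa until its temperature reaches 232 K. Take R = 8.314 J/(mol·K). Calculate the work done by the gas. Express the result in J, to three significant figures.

Isobaric: W = P ΔV = nR ΔT.
W = (4.26)(8.314)(232 − 337) = -3719 J.

W ≈ -3720 J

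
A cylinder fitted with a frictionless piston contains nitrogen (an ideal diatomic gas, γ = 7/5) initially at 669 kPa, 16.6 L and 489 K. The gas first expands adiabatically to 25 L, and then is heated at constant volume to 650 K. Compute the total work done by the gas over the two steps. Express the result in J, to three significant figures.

Step 1 (adiabatic): W = (P₁V₁ − P₂V₂)/(γ−1) = (11105 − 9428)/0.4 = 4194 J.
Step 2 (isochoric): W = 0 (constant volume).
W_total = 4194 + 0 = 4194 J.

W_total ≈ 4190 J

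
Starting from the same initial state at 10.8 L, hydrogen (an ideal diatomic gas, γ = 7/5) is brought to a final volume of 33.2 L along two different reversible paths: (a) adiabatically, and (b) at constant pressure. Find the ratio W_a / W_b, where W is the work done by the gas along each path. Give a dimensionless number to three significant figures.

Path (a) adiabatic: W = P₁V₁(1 − (V₁/V₂)^(γ−1))/(γ−1) → W_a/(P₁V₁) = 0.9047.
Path (b) isobaric: W = P₁(V₂ − V₁) → W_b/(P₁V₁) = 2.074.
W_a / W_b = 0.9047 / 2.074 = 0.4362.

W_a / W_b ≈ 0.436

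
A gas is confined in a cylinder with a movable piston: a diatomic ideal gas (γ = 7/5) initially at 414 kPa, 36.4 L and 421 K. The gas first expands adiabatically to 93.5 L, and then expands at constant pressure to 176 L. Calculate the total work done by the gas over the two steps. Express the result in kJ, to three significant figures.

Step 1 (adiabatic): W = (P₁V₁ − P₂V₂)/(γ−1) = (15070 − 10333)/0.4 = 11842 J.
After step 1: P = 110.5 kPa, V = 93.5 L, T = 288.7 K.
Step 2 (isobaric): W = PΔV = (110.5 kPa)(176 − 93.5 L) = 9117 J.
W_total = 11842 + 9117 = 20959 J.

W_total ≈ 21.0 kJ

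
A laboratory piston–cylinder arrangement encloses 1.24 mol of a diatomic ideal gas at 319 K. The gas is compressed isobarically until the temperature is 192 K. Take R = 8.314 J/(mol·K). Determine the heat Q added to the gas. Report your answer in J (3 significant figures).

Isobaric: W = nRΔT = (1.24)(8.314)(-127) = -1309 J.
ΔU = nCᵥΔT with Cᵥ = 5R/2: ΔU = (1.24)(20.79)(-127) = -3273 J.
Q = ΔU + W = -3273 − 1309 = -4583 J.

Q ≈ -4580 J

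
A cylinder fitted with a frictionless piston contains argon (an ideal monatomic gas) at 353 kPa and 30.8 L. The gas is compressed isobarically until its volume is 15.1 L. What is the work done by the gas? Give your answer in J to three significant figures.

Isobaric: W = P ΔV.
W = (353 kPa)(15.1 − 30.8 L) = (353)(-15.7) = -5542 J.

W ≈ -5540 J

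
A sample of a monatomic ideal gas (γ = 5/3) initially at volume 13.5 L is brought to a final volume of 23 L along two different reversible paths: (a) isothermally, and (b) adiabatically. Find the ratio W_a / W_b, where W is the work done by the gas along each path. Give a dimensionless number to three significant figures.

Path (a) isothermal: W = P₁V₁ ln(V₂/V₁) → W_a/(P₁V₁) = 0.5328.
Path (b) adiabatic: W = P₁V₁(1 − (V₁/V₂)^(γ−1))/(γ−1) → W_b/(P₁V₁) = 0.4485.
W_a / W_b = 0.5328 / 0.4485 = 1.188.

W_a / W_b ≈ 1.19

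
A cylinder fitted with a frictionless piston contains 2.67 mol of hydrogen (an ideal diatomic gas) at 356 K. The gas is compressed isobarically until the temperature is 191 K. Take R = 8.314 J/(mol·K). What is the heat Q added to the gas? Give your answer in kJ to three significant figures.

Isobaric: W = nRΔT = (2.67)(8.314)(-165) = -3663 J.
ΔU = nCᵥΔT with Cᵥ = 5R/2: ΔU = (2.67)(20.79)(-165) = -9157 J.
Q = ΔU + W = -9157 − 3663 = -12820 J.

Q ≈ -12.8 kJ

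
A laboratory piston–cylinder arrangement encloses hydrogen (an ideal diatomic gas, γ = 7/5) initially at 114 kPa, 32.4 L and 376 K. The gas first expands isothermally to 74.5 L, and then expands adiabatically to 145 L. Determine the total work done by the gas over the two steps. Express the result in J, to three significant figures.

Step 1 (isothermal): W = P₁V₁ ln(V₂/V₁) = (3694) ln(74.5/32.4) = 3075 J.
After step 1: P = 49.58 kPa, V = 74.5 L, T = 376 K.
Step 2 (adiabatic): W = (P₁V₁ − P₂V₂)/(γ−1) = (3694 − 2830)/0.4 = 2159 J.
W_total = 3075 + 2159 = 5235 J.

W_total ≈ 5230 J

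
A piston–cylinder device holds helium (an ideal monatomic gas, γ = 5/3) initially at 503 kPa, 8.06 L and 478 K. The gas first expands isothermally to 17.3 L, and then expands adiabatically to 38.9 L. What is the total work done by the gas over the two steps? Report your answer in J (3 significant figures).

Step 1 (isothermal): W = P₁V₁ ln(V₂/V₁) = (4054) ln(17.3/8.06) = 3097 J.
After step 1: P = 234.3 kPa, V = 17.3 L, T = 478 K.
Step 2 (adiabatic): W = (P₁V₁ − P₂V₂)/(γ−1) = (4054 − 2362)/0.667 = 2538 J.
W_total = 3097 + 2538 = 5635 J.

W_total ≈ 5630 J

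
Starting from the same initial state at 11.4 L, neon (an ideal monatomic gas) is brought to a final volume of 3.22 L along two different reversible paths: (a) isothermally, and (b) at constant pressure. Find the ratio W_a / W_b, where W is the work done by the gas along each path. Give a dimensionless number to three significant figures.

W_a / W_b ≈ 1.76

Path (a) isothermal: W = P₁V₁ ln(V₂/V₁) → W_a/(P₁V₁) = -1.264.
Path (b) isobaric: W = P₁(V₂ − V₁) → W_b/(P₁V₁) = -0.7175.
W_a / W_b = -1.264 / -0.7175 = 1.762.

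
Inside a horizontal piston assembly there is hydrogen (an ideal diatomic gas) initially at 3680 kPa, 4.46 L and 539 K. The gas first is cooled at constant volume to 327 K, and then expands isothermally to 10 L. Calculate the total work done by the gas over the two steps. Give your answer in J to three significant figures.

W_total ≈ 8040 J

Step 1 (isochoric): W = 0 (constant volume).
After step 1: P = 2233 kPa (V unchanged).
Step 2 (isothermal): W = P₁V₁ ln(V₂/V₁) = (9957) ln(10/4.46) = 8040 J.
W_total = 0 + 8040 = 8040 J.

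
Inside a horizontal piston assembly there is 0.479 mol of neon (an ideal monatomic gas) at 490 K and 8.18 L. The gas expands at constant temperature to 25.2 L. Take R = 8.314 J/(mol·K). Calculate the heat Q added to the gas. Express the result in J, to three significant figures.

Isothermal ⇒ ΔU = 0, so Q = W = nRT ln(V₂/V₁).
Q = (0.479)(8.314)(490) ln(25.2/8.18) = 1951 × 1.125 = 2196 J.

Q ≈ 2200 J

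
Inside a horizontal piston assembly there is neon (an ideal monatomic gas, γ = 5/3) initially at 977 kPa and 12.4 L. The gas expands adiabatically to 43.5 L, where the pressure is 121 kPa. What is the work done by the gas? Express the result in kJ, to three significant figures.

Adiabatic: W = (P₁V₁ − P₂V₂)/(γ − 1) with γ = 5/3.
P₁V₁ = 12115 J, P₂V₂ = 5264 J.
W = (12115 − 5264) / 0.6667 = 10277 J.

W ≈ 10.3 kJ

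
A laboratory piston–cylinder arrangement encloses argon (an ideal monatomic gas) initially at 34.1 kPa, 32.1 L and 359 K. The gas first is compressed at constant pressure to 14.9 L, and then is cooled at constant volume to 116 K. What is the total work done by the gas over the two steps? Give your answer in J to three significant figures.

Step 1 (isobaric): W = PΔV = (34.1 kPa)(14.9 − 32.1 L) = -586.5 J.
Step 2 (isochoric): W = 0 (constant volume).
W_total = -586.5 + 0 = -586.5 J.

W_total ≈ -587 J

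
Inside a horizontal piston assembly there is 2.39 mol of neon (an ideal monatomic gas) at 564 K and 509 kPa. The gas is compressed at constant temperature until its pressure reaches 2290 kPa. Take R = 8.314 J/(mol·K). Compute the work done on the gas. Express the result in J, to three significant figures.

Isothermal process: W = nRT ln(V₂/V₁) = nRT ln(P₁/P₂).
W = (2.39)(8.314)(564) × ln(509/2290)
  = 11207 × ln(0.2223) = 11207 × -1.504
W_by_gas = -16854 J; work on gas = −W_by = 16854 J.

W ≈ 16900 J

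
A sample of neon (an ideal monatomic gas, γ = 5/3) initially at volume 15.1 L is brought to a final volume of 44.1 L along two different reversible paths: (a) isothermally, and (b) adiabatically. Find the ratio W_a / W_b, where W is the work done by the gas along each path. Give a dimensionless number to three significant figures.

Path (a) isothermal: W = P₁V₁ ln(V₂/V₁) → W_a/(P₁V₁) = 1.072.
Path (b) adiabatic: W = P₁V₁(1 − (V₁/V₂)^(γ−1))/(γ−1) → W_b/(P₁V₁) = 0.7659.
W_a / W_b = 1.072 / 0.7659 = 1.399.

W_a / W_b ≈ 1.40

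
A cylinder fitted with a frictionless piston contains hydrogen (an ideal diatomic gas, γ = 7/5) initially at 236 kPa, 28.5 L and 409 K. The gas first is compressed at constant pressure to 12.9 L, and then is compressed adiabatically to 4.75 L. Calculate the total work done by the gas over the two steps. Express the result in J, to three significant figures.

W_total ≈ -7420 J

Step 1 (isobaric): W = PΔV = (236 kPa)(12.9 − 28.5 L) = -3682 J.
After step 1: P = 236 kPa, V = 12.9 L, T = 185.1 K.
Step 2 (adiabatic): W = (P₁V₁ − P₂V₂)/(γ−1) = (3044 − 4540)/0.4 = -3739 J.
W_total = -3682 − 3739 = -7421 J.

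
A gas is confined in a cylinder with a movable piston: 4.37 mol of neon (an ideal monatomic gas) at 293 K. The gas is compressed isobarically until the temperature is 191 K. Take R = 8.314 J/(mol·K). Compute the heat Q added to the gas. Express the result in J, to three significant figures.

Q ≈ -9260 J

Isobaric: W = nRΔT = (4.37)(8.314)(-102) = -3706 J.
ΔU = nCᵥΔT with Cᵥ = 3R/2: ΔU = (4.37)(12.47)(-102) = -5559 J.
Q = ΔU + W = -5559 − 3706 = -9265 J.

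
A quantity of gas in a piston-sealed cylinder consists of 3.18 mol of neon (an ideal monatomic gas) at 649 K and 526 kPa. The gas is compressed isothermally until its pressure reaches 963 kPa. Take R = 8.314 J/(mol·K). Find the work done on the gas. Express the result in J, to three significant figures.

Isothermal process: W = nRT ln(V₂/V₁) = nRT ln(P₁/P₂).
W = (3.18)(8.314)(649) × ln(526/963)
  = 17159 × ln(0.5462) = 17159 × -0.6048
W_by_gas = -10377 J; work on gas = −W_by = 10377 J.

W ≈ 10400 J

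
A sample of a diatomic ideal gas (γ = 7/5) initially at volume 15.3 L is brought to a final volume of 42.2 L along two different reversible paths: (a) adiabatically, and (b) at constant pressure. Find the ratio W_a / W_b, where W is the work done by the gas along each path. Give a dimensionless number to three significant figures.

Path (a) adiabatic: W = P₁V₁(1 − (V₁/V₂)^(γ−1))/(γ−1) → W_a/(P₁V₁) = 0.8339.
Path (b) isobaric: W = P₁(V₂ − V₁) → W_b/(P₁V₁) = 1.758.
W_a / W_b = 0.8339 / 1.758 = 0.4743.

W_a / W_b ≈ 0.474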